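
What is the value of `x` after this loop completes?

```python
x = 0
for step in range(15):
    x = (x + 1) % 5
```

Increment mod 5, 15 times = 0
`x` takes the values: 0 → 1 → 2 → 3 → 4 → 0 → 1 → 2 → 3 → 4 → 0 → 1 → 2 → 3 → 4 → 0

Answer: 0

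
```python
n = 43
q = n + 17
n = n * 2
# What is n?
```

Trace:
`n = 43` → n = 43
`q = n + 17` → q = 60
`n = n * 2` → n = 86
So n = 86

Answer: 86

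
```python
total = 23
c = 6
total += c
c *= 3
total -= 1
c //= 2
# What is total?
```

Trace:
`total = 23` → total = 23
`c = 6` → c = 6
`total += c` → total = 29
`c *= 3` → c = 18
`total -= 1` → total = 28
`c //= 2` → c = 9
So total = 28

Answer: 28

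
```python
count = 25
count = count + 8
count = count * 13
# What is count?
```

Trace:
`count = 25` → count = 25
`count = count + 8` → count = 33
`count = count * 13` → count = 429
So count = 429

Answer: 429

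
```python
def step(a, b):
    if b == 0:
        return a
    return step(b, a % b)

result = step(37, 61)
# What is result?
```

step(37, 61) -> step(61, 37) -> step(37, 24) -> step(24, 13) -> step(13, 11) -> step(11, 2) -> step(2, 1) -> step(1, 0) -> 1

Answer: 1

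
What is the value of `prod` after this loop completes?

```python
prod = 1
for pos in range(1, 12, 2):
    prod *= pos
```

Product of 1, 3, 5, ... up to 11
`prod` takes the values: 1 → 3 → 15 → 105 → 945 → 10395

Answer: 10395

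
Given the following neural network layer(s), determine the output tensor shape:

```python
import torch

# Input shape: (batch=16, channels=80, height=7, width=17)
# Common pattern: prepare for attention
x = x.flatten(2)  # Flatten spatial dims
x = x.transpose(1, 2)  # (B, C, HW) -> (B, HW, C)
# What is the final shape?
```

Input: (16, 80, 7, 17) -> after flatten(2): (16, 80, 119) -> Output: (16, 119, 80)

Answer: (16, 119, 80)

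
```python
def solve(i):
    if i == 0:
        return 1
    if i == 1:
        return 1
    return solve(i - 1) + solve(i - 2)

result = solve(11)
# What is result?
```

Build up from base cases: solve(0)=1, solve(1)=1, solve(2)=2, solve(3)=3, solve(4)=5, solve(5)=8, solve(6)=13, ..., solve(11)=144

Answer: 144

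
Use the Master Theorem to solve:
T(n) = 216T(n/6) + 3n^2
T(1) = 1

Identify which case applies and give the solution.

a=216, b=6, f(n)=3n^2. log_6(216) = 3. Since c=2 < 3, Case 1 applies: T(n) = Θ(n^log_b(a)) = O(n^3).

Answer: O(n^3) - Case 1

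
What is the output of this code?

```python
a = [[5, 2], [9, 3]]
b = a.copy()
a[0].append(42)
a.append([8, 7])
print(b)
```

Key concept: shallow copy with nested lists.
Step by step:
`a = [[5, 2], [9, 3]]` → a = [[5, 2], [9, 3]]
`b = a.copy()` → b = [[5, 2], [9, 3]]
`a[0].append(42)` → a = [[5, 2, 42], [9, 3]]; b = [[5, 2, 42], [9, 3]]
`a.append([8, 7])` → a = [[5, 2, 42], [9, 3], [8, 7]]
`print(b)` → prints [[5, 2, 42], [9, 3]]

Answer: [[5, 2, 42], [9, 3]]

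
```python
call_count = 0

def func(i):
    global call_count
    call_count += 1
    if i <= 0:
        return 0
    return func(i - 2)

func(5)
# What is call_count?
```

Linear recursion stepping by 2: 4 calls from i=5 down to ≤0.

Answer: 4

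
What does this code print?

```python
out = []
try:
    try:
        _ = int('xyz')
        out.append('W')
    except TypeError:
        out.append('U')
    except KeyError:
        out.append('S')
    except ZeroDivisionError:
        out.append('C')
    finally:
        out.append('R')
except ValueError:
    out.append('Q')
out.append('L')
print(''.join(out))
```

Execution trace: 'R' (finally) → 'Q' (outer except ValueError) → 'L' (after the try/except). Output: RQL

Answer: RQL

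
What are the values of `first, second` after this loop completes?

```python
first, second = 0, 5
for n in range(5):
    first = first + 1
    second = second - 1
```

first goes 0→5, second goes 5→0
`first, second` takes the values: (0, 5) → (1, 5) → (1, 4) → (2, 4) → (2, 3) → (3, 3) → (3, 2) → (4, 2) → (4, 1) → (5, 1) → (5, 0)

Answer: 5, 0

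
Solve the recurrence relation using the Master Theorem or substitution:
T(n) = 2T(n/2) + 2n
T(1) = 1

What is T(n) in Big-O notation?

By Master Theorem: a=2, b=2, f(n)=2n. Since log_2(2) = 1 and f(n) = Θ(n^1), Case 2 applies. T(n) = O(n log n).

Answer: O(n log n)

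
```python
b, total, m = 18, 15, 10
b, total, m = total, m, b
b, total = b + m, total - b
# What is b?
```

Trace:
`b, total, m = 18, 15, 10` → b = 18; total = 15; m = 10
`b, total, m = total, m, b` → b = 15; total = 10; m = 18
`b, total = b + m, total - b` → b = 33; total = -5
So b = 33

Answer: 33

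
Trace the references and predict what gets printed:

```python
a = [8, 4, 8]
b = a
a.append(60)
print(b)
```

Key concept: basic list aliasing.
Step by step:
`a = [8, 4, 8]` → a = [8, 4, 8]
`b = a` → b = [8, 4, 8] (same object as a)
`a.append(60)` → a = [8, 4, 8, 60] (same object as b); b = [8, 4, 8, 60] (same object as a)
`print(b)` → prints [8, 4, 8, 60]

Answer: [8, 4, 8, 60]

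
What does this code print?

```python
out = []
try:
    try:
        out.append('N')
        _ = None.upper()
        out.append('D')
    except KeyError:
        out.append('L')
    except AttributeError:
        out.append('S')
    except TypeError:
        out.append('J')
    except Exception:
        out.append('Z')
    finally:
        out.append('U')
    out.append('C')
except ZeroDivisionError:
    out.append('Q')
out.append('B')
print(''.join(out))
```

Execution trace: 'N' (inner try body) → 'S' (inner except AttributeError) → 'U' (inner finally) → 'C' (try body, no exception) → 'B' (after the try/except). Output: NSUCB

Answer: NSUCB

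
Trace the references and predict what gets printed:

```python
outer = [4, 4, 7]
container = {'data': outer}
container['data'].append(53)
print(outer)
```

Key concept: dict holds reference to list.
Step by step:
`outer = [4, 4, 7]` → outer = [4, 4, 7]
`container = {'data': outer}` → container = {'data': [4, 4, 7]}
`container['data'].append(53)` → outer = [4, 4, 7, 53]; container = {'data': [4, 4, 7, 53]}
`print(outer)` → prints [4, 4, 7, 53]

Answer: [4, 4, 7, 53]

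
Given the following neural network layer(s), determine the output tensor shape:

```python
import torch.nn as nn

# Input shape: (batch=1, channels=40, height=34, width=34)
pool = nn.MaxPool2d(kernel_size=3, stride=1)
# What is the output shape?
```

Input: (1, 40, 34, 34) -> Output: (1, 40, 32, 32)

Answer: (1, 40, 32, 32)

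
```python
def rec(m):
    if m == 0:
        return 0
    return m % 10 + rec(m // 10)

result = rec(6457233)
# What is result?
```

Sum of digits of 6457233: 3 + 3 + 2 + 7 + 5 + 4 + 6 = 30

Answer: 30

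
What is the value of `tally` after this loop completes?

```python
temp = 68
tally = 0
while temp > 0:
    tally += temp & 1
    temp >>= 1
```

Count set bits in 68 (binary: 0b1000100)
`tally` takes the values: 0 → 1 → 2

Answer: 2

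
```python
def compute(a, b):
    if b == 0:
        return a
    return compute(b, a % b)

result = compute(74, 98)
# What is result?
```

compute(74, 98) -> compute(98, 74) -> compute(74, 24) -> compute(24, 2) -> compute(2, 0) -> 2

Answer: 2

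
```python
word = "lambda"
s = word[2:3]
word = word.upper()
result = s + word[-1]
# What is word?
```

Trace:
`word = "lambda"` → word = 'lambda'
`s = word[2:3]` → s = 'm'
`word = word.upper()` → word = 'LAMBDA'
`result = s + word[-1]` → result = 'mA'
So word = 'LAMBDA'

Answer: 'LAMBDA'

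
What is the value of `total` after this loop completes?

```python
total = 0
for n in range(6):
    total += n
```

Sum of 0 to 5 = 15
`total` takes the values: 0 → 1 → 3 → 6 → 10 → 15

Answer: 15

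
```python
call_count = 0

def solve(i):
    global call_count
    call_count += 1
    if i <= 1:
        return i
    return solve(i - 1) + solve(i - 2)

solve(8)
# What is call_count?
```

Calls(i) = 1 + Calls(i-1) + Calls(i-2); Calls(0)=Calls(1)=1. For i=8 this gives 67.

Answer: 67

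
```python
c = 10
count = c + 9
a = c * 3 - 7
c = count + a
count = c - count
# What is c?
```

Trace:
`c = 10` → c = 10
`count = c + 9` → count = 19
`a = c * 3 - 7` → a = 23
`c = count + a` → c = 42
`count = c - count` → count = 23
So c = 42

Answer: 42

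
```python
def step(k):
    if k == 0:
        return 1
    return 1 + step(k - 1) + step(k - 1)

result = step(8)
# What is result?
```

step(k) = 1 + 2·step(k-1), step(0)=1. Closed form: (1+1)·2^8 - 1 = 511.

Answer: 511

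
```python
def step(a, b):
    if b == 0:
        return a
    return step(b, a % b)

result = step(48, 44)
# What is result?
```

step(48, 44) -> step(44, 4) -> step(4, 0) -> 4

Answer: 4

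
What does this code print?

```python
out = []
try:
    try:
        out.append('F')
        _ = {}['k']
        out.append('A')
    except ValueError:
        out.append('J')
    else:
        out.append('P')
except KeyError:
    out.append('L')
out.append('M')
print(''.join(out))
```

Execution trace: 'F' (try body) → 'L' (outer except KeyError) → 'M' (after the try/except). Output: FLM

Answer: FLM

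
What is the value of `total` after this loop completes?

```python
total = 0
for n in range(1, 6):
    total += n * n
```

Sum of squares 1² to 5² = 55
`total` takes the values: 0 → 1 → 5 → 14 → 30 → 55

Answer: 55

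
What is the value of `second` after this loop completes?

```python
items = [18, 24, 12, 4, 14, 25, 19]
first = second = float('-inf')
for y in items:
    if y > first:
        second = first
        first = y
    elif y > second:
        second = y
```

Second largest (with repeats) in [18, 24, 12, 4, 14, 25, 19]
`second` takes the values: -inf → 18 → 24

Answer: 24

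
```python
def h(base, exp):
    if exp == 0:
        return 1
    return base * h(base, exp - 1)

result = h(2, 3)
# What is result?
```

h(2, 3) = 2 * 2 * 2 = 8

Answer: 8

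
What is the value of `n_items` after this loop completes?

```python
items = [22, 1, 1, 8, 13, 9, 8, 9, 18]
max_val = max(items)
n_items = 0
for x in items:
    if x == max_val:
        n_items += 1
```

Count of max value 22 in [22, 1, 1, 8, 13, 9, 8, 9, 18]
`n_items` takes the values: 0 → 1

Answer: 1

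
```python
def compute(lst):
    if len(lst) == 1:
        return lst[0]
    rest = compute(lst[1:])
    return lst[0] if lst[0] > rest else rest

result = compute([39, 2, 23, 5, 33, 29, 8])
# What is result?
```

Recursive max over [39, 2, 23, 5, 33, 29, 8] = 39

Answer: 39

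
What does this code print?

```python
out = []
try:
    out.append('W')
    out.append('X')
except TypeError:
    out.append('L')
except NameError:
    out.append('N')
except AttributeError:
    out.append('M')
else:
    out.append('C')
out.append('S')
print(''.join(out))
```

Execution trace: 'W' (try body) → 'X' (try body, no exception) → 'C' (else) → 'S' (after the try/except). Output: WXCS

Answer: WXCS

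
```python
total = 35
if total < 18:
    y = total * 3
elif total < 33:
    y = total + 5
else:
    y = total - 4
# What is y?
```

Trace:
`total = 35` → total = 35
`if total < 18: ...` → total < 18 is False, total < 33 is False, take else branch → y = 31
So y = 31

Answer: 31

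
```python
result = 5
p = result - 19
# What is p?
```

Trace:
`result = 5` → result = 5
`p = result - 19` → p = -14
So p = -14

Answer: -14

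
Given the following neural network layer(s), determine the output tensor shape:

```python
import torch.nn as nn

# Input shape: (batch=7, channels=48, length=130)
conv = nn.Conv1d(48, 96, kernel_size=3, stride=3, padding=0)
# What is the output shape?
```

Input: (7, 48, 130) -> Output: (7, 96, 43)

Answer: (7, 96, 43)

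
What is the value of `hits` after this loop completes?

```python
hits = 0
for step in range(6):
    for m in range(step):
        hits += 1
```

Triangle number: 0+1+2+...+5
`hits` takes the values: 0 → 1 → 2 → 3 → 4 → 5 → 6 → 7 → 8 → 9 → 10 → 11 → 12 → 13 → 14 → 15

Answer: 15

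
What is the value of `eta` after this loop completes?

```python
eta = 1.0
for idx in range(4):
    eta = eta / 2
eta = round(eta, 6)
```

Halving LR 4 times: 1 / 2^4
`eta` takes the values: 1.0 → 0.5 → 0.25 → 0.125 → 0.0625

Answer: 0.0625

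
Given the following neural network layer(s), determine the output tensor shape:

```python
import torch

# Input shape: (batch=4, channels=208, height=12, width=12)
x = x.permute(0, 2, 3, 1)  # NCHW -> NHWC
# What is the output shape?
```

Input: (4, 208, 12, 12) -> Output: (4, 12, 12, 208)

Answer: (4, 12, 12, 208)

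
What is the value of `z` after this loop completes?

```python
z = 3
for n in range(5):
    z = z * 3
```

Multiply by 3, 5 times: 3 * 3^5 = 729
`z` takes the values: 3 → 9 → 27 → 81 → 243 → 729

Answer: 729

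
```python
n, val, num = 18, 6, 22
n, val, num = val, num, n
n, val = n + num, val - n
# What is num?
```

Trace:
`n, val, num = 18, 6, 22` → n = 18; val = 6; num = 22
`n, val, num = val, num, n` → n = 6; val = 22; num = 18
`n, val = n + num, val - n` → n = 24; val = 16
So num = 18

Answer: 18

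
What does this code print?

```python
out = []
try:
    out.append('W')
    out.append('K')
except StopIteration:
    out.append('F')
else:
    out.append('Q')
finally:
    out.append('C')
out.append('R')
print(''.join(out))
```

Execution trace: 'W' (try body) → 'K' (try body, no exception) → 'Q' (else) → 'C' (finally) → 'R' (after the try/except). Output: WKQCR

Answer: WKQCR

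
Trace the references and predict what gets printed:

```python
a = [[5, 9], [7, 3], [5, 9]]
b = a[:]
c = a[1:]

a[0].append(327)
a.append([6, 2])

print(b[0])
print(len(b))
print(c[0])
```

Key concept: slice with nested mutation.
Step by step:
`a = [[5, 9], [7, 3], [5, 9]]` → a = [[5, 9], [7, 3], [5, 9]]
`b = a[:]` → b = [[5, 9], [7, 3], [5, 9]]
`c = a[1:]` → c = [[7, 3], [5, 9]]
`a[0].append(327)` → a = [[5, 9, 327], [7, 3], [5, 9]]; b = [[5, 9, 327], [7, 3], [5, 9]]
`a.append([6, 2])` → a = [[5, 9, 327], [7, 3], [5, 9], [6, 2]]
`print(b[0])` → prints [5, 9, 327]
`print(len(b))` → prints 3
`print(c[0])` → prints [7, 3]

Answer:
[5, 9, 327]
3
[7, 3]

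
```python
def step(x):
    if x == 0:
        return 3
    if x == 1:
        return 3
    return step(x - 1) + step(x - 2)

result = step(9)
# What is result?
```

Build up from base cases: step(0)=3, step(1)=3, step(2)=6, step(3)=9, step(4)=15, step(5)=24, step(6)=39, ..., step(9)=165

Answer: 165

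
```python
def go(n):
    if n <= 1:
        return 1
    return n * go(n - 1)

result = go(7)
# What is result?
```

go(7) = 7 * 6 * 5 * 4 * 3 * 2 * 1 = 5040

Answer: 5040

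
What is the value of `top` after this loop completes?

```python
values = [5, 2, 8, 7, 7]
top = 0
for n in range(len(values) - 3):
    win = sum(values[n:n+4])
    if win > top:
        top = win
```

Max sum of 4-element window in [5, 2, 8, 7, 7]
`top` takes the values: 0 → 22 → 24

Answer: 24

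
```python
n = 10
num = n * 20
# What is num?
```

Trace:
`n = 10` → n = 10
`num = n * 20` → num = 200
So num = 200

Answer: 200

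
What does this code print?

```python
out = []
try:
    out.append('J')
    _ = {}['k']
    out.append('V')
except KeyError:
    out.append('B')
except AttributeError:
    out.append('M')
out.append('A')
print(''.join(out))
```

Execution trace: 'J' (try body) → 'B' (except KeyError) → 'A' (after the try/except). Output: JBA

Answer: JBA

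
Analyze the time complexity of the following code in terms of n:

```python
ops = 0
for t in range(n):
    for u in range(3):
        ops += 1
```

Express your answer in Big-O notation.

Each loop level contributes: n × 1. Multiplying the contributions gives O(n).

Answer: O(n)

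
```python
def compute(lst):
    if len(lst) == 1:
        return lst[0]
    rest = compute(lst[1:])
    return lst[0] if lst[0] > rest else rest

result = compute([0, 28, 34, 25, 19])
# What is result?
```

Recursive max over [0, 28, 34, 25, 19] = 34

Answer: 34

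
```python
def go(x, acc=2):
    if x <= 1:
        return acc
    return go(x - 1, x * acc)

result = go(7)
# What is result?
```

Accumulator trace (n, acc): (7, 2) -> (6, 14) -> (5, 84) -> (4, 420) -> (3, 1680) -> (2, 5040) -> (1, 10080) -> return 10080

Answer: 10080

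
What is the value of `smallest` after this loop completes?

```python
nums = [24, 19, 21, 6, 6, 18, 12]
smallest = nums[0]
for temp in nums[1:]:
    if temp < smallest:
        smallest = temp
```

Minimum of [24, 19, 21, 6, 6, 18, 12]
`smallest` takes the values: 24 → 19 → 6

Answer: 6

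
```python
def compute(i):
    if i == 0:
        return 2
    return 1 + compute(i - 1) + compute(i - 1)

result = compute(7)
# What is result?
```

compute(i) = 1 + 2·compute(i-1), compute(0)=2. Closed form: (2+1)·2^7 - 1 = 383.

Answer: 383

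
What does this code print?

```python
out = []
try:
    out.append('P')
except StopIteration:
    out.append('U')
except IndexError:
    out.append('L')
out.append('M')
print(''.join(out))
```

Execution trace: 'P' (try body, no exception) → 'M' (after the try/except). Output: PM

Answer: PM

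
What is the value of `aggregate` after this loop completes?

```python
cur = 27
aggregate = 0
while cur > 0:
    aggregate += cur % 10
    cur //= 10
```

Sum digits of 27
`aggregate` takes the values: 0 → 7 → 9

Answer: 9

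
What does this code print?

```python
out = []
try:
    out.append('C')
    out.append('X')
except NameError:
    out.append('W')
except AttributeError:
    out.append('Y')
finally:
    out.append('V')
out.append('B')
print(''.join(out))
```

Execution trace: 'C' (try body) → 'X' (try body, no exception) → 'V' (finally) → 'B' (after the try/except). Output: CXVB

Answer: CXVB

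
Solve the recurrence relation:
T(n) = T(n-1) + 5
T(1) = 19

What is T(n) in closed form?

Unrolling: T(n) = T(1) + 5·(n-1) = 19 + 5(n-1) = 5n + 14.

Answer: T(n) = 5n + 14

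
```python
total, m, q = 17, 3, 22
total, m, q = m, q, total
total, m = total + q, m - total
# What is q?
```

Trace:
`total, m, q = 17, 3, 22` → total = 17; m = 3; q = 22
`total, m, q = m, q, total` → total = 3; m = 22; q = 17
`total, m = total + q, m - total` → total = 20; m = 19
So q = 17

Answer: 17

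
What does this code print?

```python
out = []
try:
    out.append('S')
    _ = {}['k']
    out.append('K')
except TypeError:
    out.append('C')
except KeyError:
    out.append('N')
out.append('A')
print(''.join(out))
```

Execution trace: 'S' (try body) → 'N' (except KeyError) → 'A' (after the try/except). Output: SNA

Answer: SNA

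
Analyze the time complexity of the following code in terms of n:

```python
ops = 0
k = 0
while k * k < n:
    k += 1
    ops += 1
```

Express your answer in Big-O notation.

Each loop level contributes: √n. Multiplying the contributions gives O(√n).

Answer: O(√n)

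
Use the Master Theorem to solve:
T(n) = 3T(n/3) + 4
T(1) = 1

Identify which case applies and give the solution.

a=3, b=3, f(n)=4. log_3(3) = 1. Since c=0 < 1, Case 1 applies: T(n) = Θ(n^log_b(a)) = O(n).

Answer: O(n) - Case 1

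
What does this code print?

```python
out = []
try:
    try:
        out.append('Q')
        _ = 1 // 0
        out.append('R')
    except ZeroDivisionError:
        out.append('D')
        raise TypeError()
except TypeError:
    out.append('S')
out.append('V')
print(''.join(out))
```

Execution trace: 'Q' (inner try body) → 'D' (inner except ZeroDivisionError) → 'S' (outer except TypeError) → 'V' (after the try/except). Output: QDSV

Answer: QDSV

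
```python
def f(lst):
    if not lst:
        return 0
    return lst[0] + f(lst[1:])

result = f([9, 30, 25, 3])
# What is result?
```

9 + 30 + 25 + 3 + 0 = 67

Answer: 67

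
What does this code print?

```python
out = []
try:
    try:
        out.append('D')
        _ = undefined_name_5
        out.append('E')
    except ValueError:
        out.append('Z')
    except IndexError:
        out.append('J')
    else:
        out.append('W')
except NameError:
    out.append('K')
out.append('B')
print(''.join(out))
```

Execution trace: 'D' (try body) → 'K' (outer except NameError) → 'B' (after the try/except). Output: DKB

Answer: DKB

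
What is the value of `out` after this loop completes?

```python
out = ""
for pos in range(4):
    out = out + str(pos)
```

Concatenate digits 0 to 3
`out` takes the values: "" → "0" → "01" → "012" → "0123"

Answer: "0123"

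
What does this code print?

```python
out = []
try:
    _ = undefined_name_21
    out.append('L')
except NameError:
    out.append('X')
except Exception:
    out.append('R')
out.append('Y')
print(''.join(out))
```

Execution trace: 'X' (except NameError) → 'Y' (after the try/except). Output: XY

Answer: XY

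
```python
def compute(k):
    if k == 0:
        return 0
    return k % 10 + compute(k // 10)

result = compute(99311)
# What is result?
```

Sum of digits of 99311: 1 + 1 + 3 + 9 + 9 = 23

Answer: 23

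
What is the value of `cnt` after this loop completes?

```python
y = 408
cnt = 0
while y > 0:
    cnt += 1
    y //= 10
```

Count digits by repeated division by 10
`cnt` takes the values: 0 → 1 → 2 → 3

Answer: 3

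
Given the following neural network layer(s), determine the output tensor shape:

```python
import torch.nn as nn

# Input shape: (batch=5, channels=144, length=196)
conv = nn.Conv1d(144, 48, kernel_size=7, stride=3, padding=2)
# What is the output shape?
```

Input: (5, 144, 196) -> Output: (5, 48, 65)

Answer: (5, 48, 65)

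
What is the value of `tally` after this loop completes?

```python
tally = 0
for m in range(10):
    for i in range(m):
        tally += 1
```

Triangle number: 0+1+2+...+9
`tally` takes the values: 0 → 1 → 2 → 3 → 4 → 5 → 6 → 7 → 8 → 9 → 10 → 11 → 12 → 13 → 14 → 15 → 16 → 17 → 18 → 19 → 20 → 21 → 22 → 23 → 24 → 25 → 26 → 27 → 28 → 29 → … → 41 → 42 → 43 → 44 → 45

Answer: 45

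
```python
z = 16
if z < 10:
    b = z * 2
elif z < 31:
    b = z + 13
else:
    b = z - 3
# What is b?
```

Trace:
`z = 16` → z = 16
`if z < 10: ...` → z < 10 is False, z < 31 is True → b = 29
So b = 29

Answer: 29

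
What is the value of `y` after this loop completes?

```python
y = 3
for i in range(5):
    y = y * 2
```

Multiply by 2, 5 times: 3 * 2^5 = 96
`y` takes the values: 3 → 6 → 12 → 24 → 48 → 96

Answer: 96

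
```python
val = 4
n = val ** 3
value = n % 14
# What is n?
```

Trace:
`val = 4` → val = 4
`n = val ** 3` → n = 64
`value = n % 14` → value = 8
So n = 64

Answer: 64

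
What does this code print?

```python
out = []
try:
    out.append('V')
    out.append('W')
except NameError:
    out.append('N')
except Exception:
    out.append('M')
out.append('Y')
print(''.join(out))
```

Execution trace: 'V' (try body) → 'W' (try body, no exception) → 'Y' (after the try/except). Output: VWY

Answer: VWY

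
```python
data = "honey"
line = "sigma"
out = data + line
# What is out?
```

Trace:
`data = "honey"` → data = 'honey'
`line = "sigma"` → line = 'sigma'
`out = data + line` → out = 'honeysigma'
So out = 'honeysigma'

Answer: 'honeysigma'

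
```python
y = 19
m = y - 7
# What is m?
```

Trace:
`y = 19` → y = 19
`m = y - 7` → m = 12
So m = 12

Answer: 12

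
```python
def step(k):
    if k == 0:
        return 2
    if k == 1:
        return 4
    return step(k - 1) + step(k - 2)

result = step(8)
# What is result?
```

Build up from base cases: step(0)=2, step(1)=4, step(2)=6, step(3)=10, step(4)=16, step(5)=26, step(6)=42, ..., step(8)=110

Answer: 110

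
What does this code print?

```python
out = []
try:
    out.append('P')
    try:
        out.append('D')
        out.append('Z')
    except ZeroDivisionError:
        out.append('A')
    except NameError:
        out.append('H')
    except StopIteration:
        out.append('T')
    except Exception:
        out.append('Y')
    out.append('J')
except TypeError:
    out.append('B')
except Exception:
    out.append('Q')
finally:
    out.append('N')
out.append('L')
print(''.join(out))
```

Execution trace: 'P' (try body) → 'D' (inner try body) → 'Z' (inner try body, no exception) → 'J' (try body, no exception) → 'N' (finally) → 'L' (after the try/except). Output: PDZJNL

Answer: PDZJNL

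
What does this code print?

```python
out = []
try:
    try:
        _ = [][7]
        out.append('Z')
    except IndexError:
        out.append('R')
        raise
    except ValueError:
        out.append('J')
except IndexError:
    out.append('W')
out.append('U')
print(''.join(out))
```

Execution trace: 'R' (inner except IndexError) → 'W' (outer except IndexError) → 'U' (after the try/except). Output: RWU

Answer: RWU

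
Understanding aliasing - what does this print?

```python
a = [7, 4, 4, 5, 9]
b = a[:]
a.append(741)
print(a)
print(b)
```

Key concept: slice [:] creates copy.
Step by step:
`a = [7, 4, 4, 5, 9]` → a = [7, 4, 4, 5, 9]
`b = a[:]` → b = [7, 4, 4, 5, 9]
`a.append(741)` → a = [7, 4, 4, 5, 9, 741]
`print(a)` → prints [7, 4, 4, 5, 9, 741]
`print(b)` → prints [7, 4, 4, 5, 9]

Answer:
[7, 4, 4, 5, 9, 741]
[7, 4, 4, 5, 9]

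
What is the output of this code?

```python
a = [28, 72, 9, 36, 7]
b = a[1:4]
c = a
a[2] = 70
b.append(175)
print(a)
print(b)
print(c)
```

Key concept: slice vs alias.
Step by step:
`a = [28, 72, 9, 36, 7]` → a = [28, 72, 9, 36, 7]
`b = a[1:4]` → b = [72, 9, 36]
`c = a` → c = [28, 72, 9, 36, 7] (same object as a)
`a[2] = 70` → a = [28, 72, 70, 36, 7] (same object as c); c = [28, 72, 70, 36, 7] (same object as a)
`b.append(175)` → b = [72, 9, 36, 175]
`print(a)` → prints [28, 72, 70, 36, 7]
`print(b)` → prints [72, 9, 36, 175]
`print(c)` → prints [28, 72, 70, 36, 7]

Answer:
[28, 72, 70, 36, 7]
[72, 9, 36, 175]
[28, 72, 70, 36, 7]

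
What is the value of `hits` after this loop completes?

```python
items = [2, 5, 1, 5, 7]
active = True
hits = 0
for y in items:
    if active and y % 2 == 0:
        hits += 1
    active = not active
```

Count even values at even positions
`hits` takes the values: 0 → 1

Answer: 1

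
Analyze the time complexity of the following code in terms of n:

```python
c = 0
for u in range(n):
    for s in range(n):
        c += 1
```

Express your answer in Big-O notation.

Each loop level contributes: n × n. Multiplying the contributions gives O(n^2).

Answer: O(n^2)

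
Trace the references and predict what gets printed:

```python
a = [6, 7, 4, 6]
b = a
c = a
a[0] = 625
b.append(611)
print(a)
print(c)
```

Key concept: multiple aliases.
Step by step:
`a = [6, 7, 4, 6]` → a = [6, 7, 4, 6]
`b = a` → b = [6, 7, 4, 6] (same object as a)
`c = a` → c = [6, 7, 4, 6] (same object as a, b)
`a[0] = 625` → a = [625, 7, 4, 6] (same object as b, c); b = [625, 7, 4, 6] (same object as a, c); c = [625, 7, 4, 6] (same object as a, b)
`b.append(611)` → a = [625, 7, 4, 6, 611] (same object as b, c); b = [625, 7, 4, 6, 611] (same object as a, c); c = [625, 7, 4, 6, 611] (same object as a, b)
`print(a)` → prints [625, 7, 4, 6, 611]
`print(c)` → prints [625, 7, 4, 6, 611]

Answer:
[625, 7, 4, 6, 611]
[625, 7, 4, 6, 611]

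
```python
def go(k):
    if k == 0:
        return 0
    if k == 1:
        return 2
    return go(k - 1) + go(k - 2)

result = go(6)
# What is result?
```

Build up from base cases: go(0)=0, go(1)=2, go(2)=2, go(3)=4, go(4)=6, go(5)=10, go(6)=16

Answer: 16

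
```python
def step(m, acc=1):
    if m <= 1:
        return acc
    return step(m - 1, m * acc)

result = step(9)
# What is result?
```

Accumulator trace (n, acc): (9, 1) -> (8, 9) -> (7, 72) -> (6, 504) -> (5, 3024) -> (4, 15120) -> (3, 60480) -> (2, 181440) -> (1, 362880) -> return 362880

Answer: 362880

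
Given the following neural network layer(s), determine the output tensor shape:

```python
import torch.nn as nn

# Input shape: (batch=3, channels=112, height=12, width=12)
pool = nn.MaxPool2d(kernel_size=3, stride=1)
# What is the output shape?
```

Input: (3, 112, 12, 12) -> Output: (3, 112, 10, 10)

Answer: (3, 112, 10, 10)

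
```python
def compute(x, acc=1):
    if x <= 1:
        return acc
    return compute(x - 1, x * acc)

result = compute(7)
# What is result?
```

Accumulator trace (n, acc): (7, 1) -> (6, 7) -> (5, 42) -> (4, 210) -> (3, 840) -> (2, 2520) -> (1, 5040) -> return 5040

Answer: 5040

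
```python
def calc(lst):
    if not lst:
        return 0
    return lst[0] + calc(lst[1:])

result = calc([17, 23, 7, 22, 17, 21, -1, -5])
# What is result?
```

17 + 23 + 7 + 22 + 17 + 21 + (-1) + (-5) + 0 = 101

Answer: 101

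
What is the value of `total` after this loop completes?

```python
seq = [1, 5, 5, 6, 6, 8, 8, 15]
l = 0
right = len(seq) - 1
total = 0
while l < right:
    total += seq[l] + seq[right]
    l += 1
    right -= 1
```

Sum of pairs from ends
`total` takes the values: 0 → 16 → 29 → 42 → 54

Answer: 54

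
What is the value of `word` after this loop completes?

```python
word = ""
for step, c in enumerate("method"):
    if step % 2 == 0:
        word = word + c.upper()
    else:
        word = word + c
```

Uppercase even positions in 'method'
`word` takes the values: "" → "M" → "Me" → "MeT" → "MeTh" → "MeThO" → "MeThOd"

Answer: "MeThOd"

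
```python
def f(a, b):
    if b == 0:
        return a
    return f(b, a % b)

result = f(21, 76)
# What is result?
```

f(21, 76) -> f(76, 21) -> f(21, 13) -> f(13, 8) -> f(8, 5) -> f(5, 3) -> f(3, 2) -> f(2, 1) -> f(1, 0) -> 1

Answer: 1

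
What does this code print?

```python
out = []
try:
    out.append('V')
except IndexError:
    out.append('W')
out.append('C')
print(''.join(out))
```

Execution trace: 'V' (try body, no exception) → 'C' (after the try/except). Output: VC

Answer: VC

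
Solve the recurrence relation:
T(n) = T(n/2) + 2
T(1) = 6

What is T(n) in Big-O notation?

Each step divides n by 2 and adds 2. After log_2(n) steps we reach T(1)=6. So T(n) = 2·log_2(n) + 6 = O(log n).

Answer: O(log n)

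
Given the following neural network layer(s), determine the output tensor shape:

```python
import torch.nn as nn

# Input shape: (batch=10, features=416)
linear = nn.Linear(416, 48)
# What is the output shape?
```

Input: (10, 416) -> Output: (10, 48)

Answer: (10, 48)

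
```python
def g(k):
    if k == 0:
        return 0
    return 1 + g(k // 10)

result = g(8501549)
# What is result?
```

Count of digits of 8501549: 7

Answer: 7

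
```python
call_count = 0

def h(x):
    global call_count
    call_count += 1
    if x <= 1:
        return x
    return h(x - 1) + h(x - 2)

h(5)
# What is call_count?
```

Calls(x) = 1 + Calls(x-1) + Calls(x-2); Calls(0)=Calls(1)=1. For x=5 this gives 15.

Answer: 15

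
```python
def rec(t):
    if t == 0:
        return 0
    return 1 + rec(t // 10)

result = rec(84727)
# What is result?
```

Count of digits of 84727: 5

Answer: 5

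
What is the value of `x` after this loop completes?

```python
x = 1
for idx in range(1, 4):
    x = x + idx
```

Start at 1, add 1 through 3
`x` takes the values: 1 → 2 → 4 → 7

Answer: 7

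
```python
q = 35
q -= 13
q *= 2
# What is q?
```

Trace:
`q = 35` → q = 35
`q -= 13` → q = 22
`q *= 2` → q = 44
So q = 44

Answer: 44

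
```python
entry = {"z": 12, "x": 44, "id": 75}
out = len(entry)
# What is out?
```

Trace:
`entry = {"z": 12, "x": 44, "id": 75}` → entry = {'z': 12, 'x': 44, 'id': 75}
`out = len(entry)` → out = 3
So out = 3

Answer: 3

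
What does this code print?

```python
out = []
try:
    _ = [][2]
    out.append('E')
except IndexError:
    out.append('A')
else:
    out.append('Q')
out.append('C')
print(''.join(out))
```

Execution trace: 'A' (except IndexError) → 'C' (after the try/except). Output: AC

Answer: AC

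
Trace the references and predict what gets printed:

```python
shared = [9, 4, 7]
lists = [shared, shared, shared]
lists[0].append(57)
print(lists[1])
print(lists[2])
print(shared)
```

Key concept: list of same reference.
Step by step:
`shared = [9, 4, 7]` → shared = [9, 4, 7]
`lists = [shared, shared, shared]` → lists = [[9, 4, 7], [9, 4, 7], [9, 4, 7]]
`lists[0].append(57)` → shared = [9, 4, 7, 57]; lists = [[9, 4, 7, 57], [9, 4, 7, 57], [9, 4, 7, 57]]
`print(lists[1])` → prints [9, 4, 7, 57]
`print(lists[2])` → prints [9, 4, 7, 57]
`print(shared)` → prints [9, 4, 7, 57]

Answer:
[9, 4, 7, 57]
[9, 4, 7, 57]
[9, 4, 7, 57]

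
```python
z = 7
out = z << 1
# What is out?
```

Trace:
`z = 7` → z = 7
`out = z << 1` → out = 14
So out = 14

Answer: 14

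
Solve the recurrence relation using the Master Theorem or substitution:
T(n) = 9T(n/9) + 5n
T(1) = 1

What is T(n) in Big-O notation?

By Master Theorem: a=9, b=9, f(n)=5n. Since log_9(9) = 1 and f(n) = Θ(n^1), Case 2 applies. T(n) = O(n log n).

Answer: O(n log n)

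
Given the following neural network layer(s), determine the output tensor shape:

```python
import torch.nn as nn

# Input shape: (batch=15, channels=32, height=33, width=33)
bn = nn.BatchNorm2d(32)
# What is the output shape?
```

Input: (15, 32, 33, 33) -> Output: (15, 32, 33, 33)

Answer: (15, 32, 33, 33)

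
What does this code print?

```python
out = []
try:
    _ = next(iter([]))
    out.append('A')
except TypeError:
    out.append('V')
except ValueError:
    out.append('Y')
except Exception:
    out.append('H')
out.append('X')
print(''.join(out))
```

Execution trace: 'H' (except Exception) → 'X' (after the try/except). Output: HX

Answer: HX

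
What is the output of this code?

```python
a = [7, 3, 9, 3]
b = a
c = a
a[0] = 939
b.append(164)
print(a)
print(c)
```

Key concept: multiple aliases.
Step by step:
`a = [7, 3, 9, 3]` → a = [7, 3, 9, 3]
`b = a` → b = [7, 3, 9, 3] (same object as a)
`c = a` → c = [7, 3, 9, 3] (same object as a, b)
`a[0] = 939` → a = [939, 3, 9, 3] (same object as b, c); b = [939, 3, 9, 3] (same object as a, c); c = [939, 3, 9, 3] (same object as a, b)
`b.append(164)` → a = [939, 3, 9, 3, 164] (same object as b, c); b = [939, 3, 9, 3, 164] (same object as a, c); c = [939, 3, 9, 3, 164] (same object as a, b)
`print(a)` → prints [939, 3, 9, 3, 164]
`print(c)` → prints [939, 3, 9, 3, 164]

Answer:
[939, 3, 9, 3, 164]
[939, 3, 9, 3, 164]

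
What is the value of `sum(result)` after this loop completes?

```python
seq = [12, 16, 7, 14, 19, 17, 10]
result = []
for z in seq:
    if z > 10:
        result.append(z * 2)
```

Sum of doubled values > 10
`result` takes the values: [] → [24] → [24, 32] → [24, 32, 28] → [24, 32, 28, 38] → [24, 32, 28, 38, 34]
So `sum(result)` = 156

Answer: 156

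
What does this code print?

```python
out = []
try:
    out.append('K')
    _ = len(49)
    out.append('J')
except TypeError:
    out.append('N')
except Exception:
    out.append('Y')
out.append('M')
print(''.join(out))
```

Execution trace: 'K' (try body) → 'N' (except TypeError) → 'M' (after the try/except). Output: KNM

Answer: KNM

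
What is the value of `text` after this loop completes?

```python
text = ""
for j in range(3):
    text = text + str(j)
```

Concatenate digits 0 to 2
`text` takes the values: "" → "0" → "01" → "012"

Answer: "012"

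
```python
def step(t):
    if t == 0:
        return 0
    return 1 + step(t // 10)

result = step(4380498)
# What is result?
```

Count of digits of 4380498: 7

Answer: 7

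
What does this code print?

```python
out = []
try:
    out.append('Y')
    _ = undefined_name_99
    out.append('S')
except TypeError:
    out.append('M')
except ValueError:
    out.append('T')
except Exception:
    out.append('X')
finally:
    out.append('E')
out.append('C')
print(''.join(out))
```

Execution trace: 'Y' (try body) → 'X' (except Exception) → 'E' (finally) → 'C' (after the try/except). Output: YXEC

Answer: YXEC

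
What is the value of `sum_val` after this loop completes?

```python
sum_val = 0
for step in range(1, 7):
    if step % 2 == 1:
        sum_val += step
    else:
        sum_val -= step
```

Add odd, subtract even
`sum_val` takes the values: 0 → 1 → -1 → 2 → -2 → 3 → -3

Answer: -3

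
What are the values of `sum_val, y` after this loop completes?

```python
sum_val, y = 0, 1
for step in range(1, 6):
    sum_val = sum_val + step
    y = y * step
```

Sum and factorial of 1 to 5
`sum_val, y` takes the values: (0, 1) → (1, 1) → (3, 1) → (3, 2) → (6, 2) → (6, 6) → (10, 6) → (10, 24) → (15, 24) → (15, 120)

Answer: 15, 120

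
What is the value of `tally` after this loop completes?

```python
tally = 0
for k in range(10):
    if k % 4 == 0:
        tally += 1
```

Count numbers divisible by 4 in range(10)
`tally` takes the values: 0 → 1 → 2 → 3

Answer: 3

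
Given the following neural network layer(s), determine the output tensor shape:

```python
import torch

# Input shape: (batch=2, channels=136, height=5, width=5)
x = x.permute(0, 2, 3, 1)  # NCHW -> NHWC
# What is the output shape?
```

Input: (2, 136, 5, 5) -> Output: (2, 5, 5, 136)

Answer: (2, 5, 5, 136)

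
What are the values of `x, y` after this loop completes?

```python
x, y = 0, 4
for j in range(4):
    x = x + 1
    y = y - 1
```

x goes 0→4, y goes 4→0
`x, y` takes the values: (0, 4) → (1, 4) → (1, 3) → (2, 3) → (2, 2) → (3, 2) → (3, 1) → (4, 1) → (4, 0)

Answer: 4, 0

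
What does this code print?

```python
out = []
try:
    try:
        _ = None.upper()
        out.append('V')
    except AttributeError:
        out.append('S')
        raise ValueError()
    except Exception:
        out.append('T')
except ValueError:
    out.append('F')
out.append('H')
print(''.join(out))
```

Execution trace: 'S' (inner except AttributeError) → 'F' (outer except ValueError) → 'H' (after the try/except). Output: SFH

Answer: SFH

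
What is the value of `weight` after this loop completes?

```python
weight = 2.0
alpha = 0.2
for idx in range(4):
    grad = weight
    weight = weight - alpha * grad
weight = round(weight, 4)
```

Gradient descent: w = 2.0 * (1 - 0.2)^4
`weight` takes the values: 2.0 → 1.6 → 1.28 → 1.024 → 0.8192

Answer: 0.8192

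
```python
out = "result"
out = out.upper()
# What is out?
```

Trace:
`out = "result"` → out = 'result'
`out = out.upper()` → out = 'RESULT'
So out = 'RESULT'

Answer: 'RESULT'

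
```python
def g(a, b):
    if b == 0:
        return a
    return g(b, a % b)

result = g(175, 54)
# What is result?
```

g(175, 54) -> g(54, 13) -> g(13, 2) -> g(2, 1) -> g(1, 0) -> 1

Answer: 1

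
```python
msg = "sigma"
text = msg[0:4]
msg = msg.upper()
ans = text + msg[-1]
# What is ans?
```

Trace:
`msg = "sigma"` → msg = 'sigma'
`text = msg[0:4]` → text = 'sigm'
`msg = msg.upper()` → msg = 'SIGMA'
`ans = text + msg[-1]` → ans = 'sigmA'
So ans = 'sigmA'

Answer: 'sigmA'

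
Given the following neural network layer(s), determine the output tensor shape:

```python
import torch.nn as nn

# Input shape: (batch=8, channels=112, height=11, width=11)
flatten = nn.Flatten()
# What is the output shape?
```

Input: (8, 112, 11, 11) -> Output: (8, 13552)

Answer: (8, 13552)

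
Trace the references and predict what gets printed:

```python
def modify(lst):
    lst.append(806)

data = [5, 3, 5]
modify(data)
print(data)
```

Key concept: function modifies passed list.
Step by step:
`data = [5, 3, 5]` → data = [5, 3, 5]
`modify(data)` → data = [5, 3, 5, 806]
`print(data)` → prints [5, 3, 5, 806]

Answer: [5, 3, 5, 806]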